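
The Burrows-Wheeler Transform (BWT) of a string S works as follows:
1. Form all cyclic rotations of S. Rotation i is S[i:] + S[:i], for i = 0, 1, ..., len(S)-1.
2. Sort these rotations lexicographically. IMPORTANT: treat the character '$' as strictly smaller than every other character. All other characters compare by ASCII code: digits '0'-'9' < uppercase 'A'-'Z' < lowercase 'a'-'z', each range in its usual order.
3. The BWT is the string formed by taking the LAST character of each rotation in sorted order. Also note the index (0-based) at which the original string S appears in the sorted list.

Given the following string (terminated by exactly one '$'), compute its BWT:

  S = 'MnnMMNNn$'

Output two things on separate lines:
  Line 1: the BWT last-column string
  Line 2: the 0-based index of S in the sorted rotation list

All 9 rotations (rotation i = S[i:]+S[:i]):
  rot[0] = MnnMMNNn$
  rot[1] = nnMMNNn$M
  rot[2] = nMMNNn$Mn
  rot[3] = MMNNn$Mnn
  rot[4] = MNNn$MnnM
  rot[5] = NNn$MnnMM
  rot[6] = Nn$MnnMMN
  rot[7] = n$MnnMMNN
  rot[8] = $MnnMMNNn
Sorted (with $ < everything):
  sorted[0] = $MnnMMNNn  (last char: 'n')
  sorted[1] = MMNNn$Mnn  (last char: 'n')
  sorted[2] = MNNn$MnnM  (last char: 'M')
  sorted[3] = MnnMMNNn$  (last char: '$')
  sorted[4] = NNn$MnnMM  (last char: 'M')
  sorted[5] = Nn$MnnMMN  (last char: 'N')
  sorted[6] = n$MnnMMNN  (last char: 'N')
  sorted[7] = nMMNNn$Mn  (last char: 'n')
  sorted[8] = nnMMNNn$M  (last char: 'M')
Last column: nnM$MNNnM
Original string S is at sorted index 3

Answer: nnM$MNNnM
3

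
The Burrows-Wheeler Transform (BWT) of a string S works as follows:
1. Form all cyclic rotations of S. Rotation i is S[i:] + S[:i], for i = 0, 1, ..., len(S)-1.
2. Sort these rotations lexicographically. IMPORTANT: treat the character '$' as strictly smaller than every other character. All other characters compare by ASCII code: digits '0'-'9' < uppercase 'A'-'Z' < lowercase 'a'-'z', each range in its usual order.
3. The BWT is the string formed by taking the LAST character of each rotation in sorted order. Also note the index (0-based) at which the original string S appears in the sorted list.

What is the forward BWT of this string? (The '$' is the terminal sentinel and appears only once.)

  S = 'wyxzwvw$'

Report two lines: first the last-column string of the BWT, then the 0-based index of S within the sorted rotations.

All 8 rotations (rotation i = S[i:]+S[:i]):
  rot[0] = wyxzwvw$
  rot[1] = yxzwvw$w
  rot[2] = xzwvw$wy
  rot[3] = zwvw$wyx
  rot[4] = wvw$wyxz
  rot[5] = vw$wyxzw
  rot[6] = w$wyxzwv
  rot[7] = $wyxzwvw
Sorted (with $ < everything):
  sorted[0] = $wyxzwvw  (last char: 'w')
  sorted[1] = vw$wyxzw  (last char: 'w')
  sorted[2] = w$wyxzwv  (last char: 'v')
  sorted[3] = wvw$wyxz  (last char: 'z')
  sorted[4] = wyxzwvw$  (last char: '$')
  sorted[5] = xzwvw$wy  (last char: 'y')
  sorted[6] = yxzwvw$w  (last char: 'w')
  sorted[7] = zwvw$wyx  (last char: 'x')
Last column: wwvz$ywx
Original string S is at sorted index 4

Answer: wwvz$ywx
4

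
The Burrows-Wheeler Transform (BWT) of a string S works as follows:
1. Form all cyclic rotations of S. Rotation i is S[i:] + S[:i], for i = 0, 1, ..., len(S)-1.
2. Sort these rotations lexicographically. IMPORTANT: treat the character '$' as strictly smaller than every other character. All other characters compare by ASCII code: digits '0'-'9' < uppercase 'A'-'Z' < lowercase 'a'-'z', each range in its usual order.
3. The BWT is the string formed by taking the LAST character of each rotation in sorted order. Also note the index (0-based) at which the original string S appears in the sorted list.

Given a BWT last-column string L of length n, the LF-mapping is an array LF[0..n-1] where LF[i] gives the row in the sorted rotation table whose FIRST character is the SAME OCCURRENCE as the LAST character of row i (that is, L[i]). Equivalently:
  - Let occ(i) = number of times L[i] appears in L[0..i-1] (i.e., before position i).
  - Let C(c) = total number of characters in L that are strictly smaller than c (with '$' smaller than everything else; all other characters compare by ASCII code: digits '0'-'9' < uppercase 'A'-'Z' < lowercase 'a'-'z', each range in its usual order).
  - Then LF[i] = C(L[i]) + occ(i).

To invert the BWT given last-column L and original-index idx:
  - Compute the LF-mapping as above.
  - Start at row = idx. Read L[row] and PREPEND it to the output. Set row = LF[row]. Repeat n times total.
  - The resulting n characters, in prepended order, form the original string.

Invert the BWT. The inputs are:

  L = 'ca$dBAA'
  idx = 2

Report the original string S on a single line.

Answer: AdBaAc$

Derivation:
LF mapping: 5 4 0 6 3 1 2
Walk LF starting at row 2, prepending L[row]:
  step 1: row=2, L[2]='$', prepend. Next row=LF[2]=0
  step 2: row=0, L[0]='c', prepend. Next row=LF[0]=5
  step 3: row=5, L[5]='A', prepend. Next row=LF[5]=1
  step 4: row=1, L[1]='a', prepend. Next row=LF[1]=4
  step 5: row=4, L[4]='B', prepend. Next row=LF[4]=3
  step 6: row=3, L[3]='d', prepend. Next row=LF[3]=6
  step 7: row=6, L[6]='A', prepend. Next row=LF[6]=2
Reversed output: AdBaAc$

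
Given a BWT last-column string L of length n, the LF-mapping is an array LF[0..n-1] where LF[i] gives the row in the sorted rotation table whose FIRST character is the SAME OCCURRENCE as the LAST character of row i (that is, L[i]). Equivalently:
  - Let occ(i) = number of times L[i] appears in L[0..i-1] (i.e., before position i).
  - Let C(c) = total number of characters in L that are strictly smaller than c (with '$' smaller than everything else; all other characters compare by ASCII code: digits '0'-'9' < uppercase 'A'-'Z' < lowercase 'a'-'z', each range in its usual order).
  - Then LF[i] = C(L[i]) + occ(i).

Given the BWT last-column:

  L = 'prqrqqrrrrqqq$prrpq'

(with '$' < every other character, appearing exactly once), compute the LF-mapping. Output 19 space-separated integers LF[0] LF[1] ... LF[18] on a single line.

Char counts: '$':1, 'p':3, 'q':7, 'r':8
C (first-col start): C('$')=0, C('p')=1, C('q')=4, C('r')=11
L[0]='p': occ=0, LF[0]=C('p')+0=1+0=1
L[1]='r': occ=0, LF[1]=C('r')+0=11+0=11
L[2]='q': occ=0, LF[2]=C('q')+0=4+0=4
L[3]='r': occ=1, LF[3]=C('r')+1=11+1=12
L[4]='q': occ=1, LF[4]=C('q')+1=4+1=5
L[5]='q': occ=2, LF[5]=C('q')+2=4+2=6
L[6]='r': occ=2, LF[6]=C('r')+2=11+2=13
L[7]='r': occ=3, LF[7]=C('r')+3=11+3=14
L[8]='r': occ=4, LF[8]=C('r')+4=11+4=15
L[9]='r': occ=5, LF[9]=C('r')+5=11+5=16
L[10]='q': occ=3, LF[10]=C('q')+3=4+3=7
L[11]='q': occ=4, LF[11]=C('q')+4=4+4=8
L[12]='q': occ=5, LF[12]=C('q')+5=4+5=9
L[13]='$': occ=0, LF[13]=C('$')+0=0+0=0
L[14]='p': occ=1, LF[14]=C('p')+1=1+1=2
L[15]='r': occ=6, LF[15]=C('r')+6=11+6=17
L[16]='r': occ=7, LF[16]=C('r')+7=11+7=18
L[17]='p': occ=2, LF[17]=C('p')+2=1+2=3
L[18]='q': occ=6, LF[18]=C('q')+6=4+6=10

Answer: 1 11 4 12 5 6 13 14 15 16 7 8 9 0 2 17 18 3 10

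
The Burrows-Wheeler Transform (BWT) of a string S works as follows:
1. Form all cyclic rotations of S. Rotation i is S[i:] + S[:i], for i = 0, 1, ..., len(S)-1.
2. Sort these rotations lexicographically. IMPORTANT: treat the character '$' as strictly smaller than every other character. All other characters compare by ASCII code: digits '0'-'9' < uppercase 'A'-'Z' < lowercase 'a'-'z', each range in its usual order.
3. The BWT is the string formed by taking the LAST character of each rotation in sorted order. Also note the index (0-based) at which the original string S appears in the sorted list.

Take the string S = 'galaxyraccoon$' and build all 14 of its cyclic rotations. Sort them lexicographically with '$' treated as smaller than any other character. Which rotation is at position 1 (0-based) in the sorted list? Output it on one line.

All 14 rotations (rotation i = S[i:]+S[:i]):
  rot[0] = galaxyraccoon$
  rot[1] = alaxyraccoon$g
  rot[2] = laxyraccoon$ga
  rot[3] = axyraccoon$gal
  rot[4] = xyraccoon$gala
  rot[5] = yraccoon$galax
  rot[6] = raccoon$galaxy
  rot[7] = accoon$galaxyr
  rot[8] = ccoon$galaxyra
  rot[9] = coon$galaxyrac
  rot[10] = oon$galaxyracc
  rot[11] = on$galaxyracco
  rot[12] = n$galaxyraccoo
  rot[13] = $galaxyraccoon
Sorted (with $ < everything):
  sorted[0] = $galaxyraccoon
  sorted[1] = accoon$galaxyr
  sorted[2] = alaxyraccoon$g
  sorted[3] = axyraccoon$gal
  sorted[4] = ccoon$galaxyra
  sorted[5] = coon$galaxyrac
  sorted[6] = galaxyraccoon$
  sorted[7] = laxyraccoon$ga
  sorted[8] = n$galaxyraccoo
  sorted[9] = on$galaxyracco
  sorted[10] = oon$galaxyracc
  sorted[11] = raccoon$galaxy
  sorted[12] = xyraccoon$gala
  sorted[13] = yraccoon$galax
sorted[1] = accoon$galaxyr

Answer: accoon$galaxyr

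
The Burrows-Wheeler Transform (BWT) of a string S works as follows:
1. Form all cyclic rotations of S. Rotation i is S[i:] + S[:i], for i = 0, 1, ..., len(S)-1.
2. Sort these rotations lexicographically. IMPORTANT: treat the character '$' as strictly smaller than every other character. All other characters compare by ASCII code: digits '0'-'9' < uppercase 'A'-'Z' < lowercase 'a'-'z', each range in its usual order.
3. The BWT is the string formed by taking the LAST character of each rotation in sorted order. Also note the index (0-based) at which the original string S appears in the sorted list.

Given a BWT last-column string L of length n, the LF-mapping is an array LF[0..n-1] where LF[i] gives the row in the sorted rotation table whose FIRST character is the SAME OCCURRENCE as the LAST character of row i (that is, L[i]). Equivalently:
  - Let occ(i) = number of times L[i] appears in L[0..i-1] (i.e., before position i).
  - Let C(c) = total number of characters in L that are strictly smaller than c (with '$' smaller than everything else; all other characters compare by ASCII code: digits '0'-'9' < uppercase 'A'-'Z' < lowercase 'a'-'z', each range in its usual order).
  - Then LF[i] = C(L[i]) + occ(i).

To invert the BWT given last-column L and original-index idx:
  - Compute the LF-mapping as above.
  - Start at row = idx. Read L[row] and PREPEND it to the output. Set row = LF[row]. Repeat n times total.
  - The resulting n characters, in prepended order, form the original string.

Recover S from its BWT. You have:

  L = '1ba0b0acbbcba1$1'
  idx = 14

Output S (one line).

Answer: caa01cb1bbabb01$

Derivation:
LF mapping: 3 9 6 1 10 2 7 14 11 12 15 13 8 4 0 5
Walk LF starting at row 14, prepending L[row]:
  step 1: row=14, L[14]='$', prepend. Next row=LF[14]=0
  step 2: row=0, L[0]='1', prepend. Next row=LF[0]=3
  step 3: row=3, L[3]='0', prepend. Next row=LF[3]=1
  step 4: row=1, L[1]='b', prepend. Next row=LF[1]=9
  step 5: row=9, L[9]='b', prepend. Next row=LF[9]=12
  step 6: row=12, L[12]='a', prepend. Next row=LF[12]=8
  step 7: row=8, L[8]='b', prepend. Next row=LF[8]=11
  step 8: row=11, L[11]='b', prepend. Next row=LF[11]=13
  step 9: row=13, L[13]='1', prepend. Next row=LF[13]=4
  step 10: row=4, L[4]='b', prepend. Next row=LF[4]=10
  step 11: row=10, L[10]='c', prepend. Next row=LF[10]=15
  step 12: row=15, L[15]='1', prepend. Next row=LF[15]=5
  step 13: row=5, L[5]='0', prepend. Next row=LF[5]=2
  step 14: row=2, L[2]='a', prepend. Next row=LF[2]=6
  step 15: row=6, L[6]='a', prepend. Next row=LF[6]=7
  step 16: row=7, L[7]='c', prepend. Next row=LF[7]=14
Reversed output: caa01cb1bbabb01$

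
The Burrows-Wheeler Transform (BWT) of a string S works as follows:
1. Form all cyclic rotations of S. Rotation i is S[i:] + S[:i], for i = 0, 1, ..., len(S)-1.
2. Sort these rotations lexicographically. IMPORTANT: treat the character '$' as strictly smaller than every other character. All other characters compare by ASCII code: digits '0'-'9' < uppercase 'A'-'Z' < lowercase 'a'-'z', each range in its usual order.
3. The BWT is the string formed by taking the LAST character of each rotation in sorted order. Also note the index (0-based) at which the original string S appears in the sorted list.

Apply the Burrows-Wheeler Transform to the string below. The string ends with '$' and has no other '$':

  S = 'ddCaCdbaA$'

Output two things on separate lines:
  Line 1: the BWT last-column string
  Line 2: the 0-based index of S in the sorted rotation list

All 10 rotations (rotation i = S[i:]+S[:i]):
  rot[0] = ddCaCdbaA$
  rot[1] = dCaCdbaA$d
  rot[2] = CaCdbaA$dd
  rot[3] = aCdbaA$ddC
  rot[4] = CdbaA$ddCa
  rot[5] = dbaA$ddCaC
  rot[6] = baA$ddCaCd
  rot[7] = aA$ddCaCdb
  rot[8] = A$ddCaCdba
  rot[9] = $ddCaCdbaA
Sorted (with $ < everything):
  sorted[0] = $ddCaCdbaA  (last char: 'A')
  sorted[1] = A$ddCaCdba  (last char: 'a')
  sorted[2] = CaCdbaA$dd  (last char: 'd')
  sorted[3] = CdbaA$ddCa  (last char: 'a')
  sorted[4] = aA$ddCaCdb  (last char: 'b')
  sorted[5] = aCdbaA$ddC  (last char: 'C')
  sorted[6] = baA$ddCaCd  (last char: 'd')
  sorted[7] = dCaCdbaA$d  (last char: 'd')
  sorted[8] = dbaA$ddCaC  (last char: 'C')
  sorted[9] = ddCaCdbaA$  (last char: '$')
Last column: AadabCddC$
Original string S is at sorted index 9

Answer: AadabCddC$
9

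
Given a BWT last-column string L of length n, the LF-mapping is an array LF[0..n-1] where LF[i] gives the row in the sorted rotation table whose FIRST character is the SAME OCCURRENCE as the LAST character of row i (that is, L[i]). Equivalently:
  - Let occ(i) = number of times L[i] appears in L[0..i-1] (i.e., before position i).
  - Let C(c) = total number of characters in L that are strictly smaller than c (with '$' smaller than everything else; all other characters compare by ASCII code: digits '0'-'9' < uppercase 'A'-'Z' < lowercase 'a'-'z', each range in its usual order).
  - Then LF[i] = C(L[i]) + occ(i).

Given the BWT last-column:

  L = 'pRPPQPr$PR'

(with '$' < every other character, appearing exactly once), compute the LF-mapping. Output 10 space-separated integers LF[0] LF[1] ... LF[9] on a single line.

Char counts: '$':1, 'P':4, 'Q':1, 'R':2, 'p':1, 'r':1
C (first-col start): C('$')=0, C('P')=1, C('Q')=5, C('R')=6, C('p')=8, C('r')=9
L[0]='p': occ=0, LF[0]=C('p')+0=8+0=8
L[1]='R': occ=0, LF[1]=C('R')+0=6+0=6
L[2]='P': occ=0, LF[2]=C('P')+0=1+0=1
L[3]='P': occ=1, LF[3]=C('P')+1=1+1=2
L[4]='Q': occ=0, LF[4]=C('Q')+0=5+0=5
L[5]='P': occ=2, LF[5]=C('P')+2=1+2=3
L[6]='r': occ=0, LF[6]=C('r')+0=9+0=9
L[7]='$': occ=0, LF[7]=C('$')+0=0+0=0
L[8]='P': occ=3, LF[8]=C('P')+3=1+3=4
L[9]='R': occ=1, LF[9]=C('R')+1=6+1=7

Answer: 8 6 1 2 5 3 9 0 4 7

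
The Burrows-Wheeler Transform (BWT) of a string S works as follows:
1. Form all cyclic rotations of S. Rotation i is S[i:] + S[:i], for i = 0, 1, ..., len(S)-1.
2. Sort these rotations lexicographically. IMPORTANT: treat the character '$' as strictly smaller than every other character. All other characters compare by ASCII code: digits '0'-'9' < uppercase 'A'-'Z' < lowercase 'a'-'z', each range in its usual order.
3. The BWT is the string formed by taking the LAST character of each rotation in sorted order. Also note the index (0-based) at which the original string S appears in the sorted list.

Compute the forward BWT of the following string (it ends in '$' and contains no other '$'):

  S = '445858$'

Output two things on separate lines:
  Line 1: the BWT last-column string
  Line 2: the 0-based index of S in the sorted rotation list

All 7 rotations (rotation i = S[i:]+S[:i]):
  rot[0] = 445858$
  rot[1] = 45858$4
  rot[2] = 5858$44
  rot[3] = 858$445
  rot[4] = 58$4458
  rot[5] = 8$44585
  rot[6] = $445858
Sorted (with $ < everything):
  sorted[0] = $445858  (last char: '8')
  sorted[1] = 445858$  (last char: '$')
  sorted[2] = 45858$4  (last char: '4')
  sorted[3] = 58$4458  (last char: '8')
  sorted[4] = 5858$44  (last char: '4')
  sorted[5] = 8$44585  (last char: '5')
  sorted[6] = 858$445  (last char: '5')
Last column: 8$48455
Original string S is at sorted index 1

Answer: 8$48455
1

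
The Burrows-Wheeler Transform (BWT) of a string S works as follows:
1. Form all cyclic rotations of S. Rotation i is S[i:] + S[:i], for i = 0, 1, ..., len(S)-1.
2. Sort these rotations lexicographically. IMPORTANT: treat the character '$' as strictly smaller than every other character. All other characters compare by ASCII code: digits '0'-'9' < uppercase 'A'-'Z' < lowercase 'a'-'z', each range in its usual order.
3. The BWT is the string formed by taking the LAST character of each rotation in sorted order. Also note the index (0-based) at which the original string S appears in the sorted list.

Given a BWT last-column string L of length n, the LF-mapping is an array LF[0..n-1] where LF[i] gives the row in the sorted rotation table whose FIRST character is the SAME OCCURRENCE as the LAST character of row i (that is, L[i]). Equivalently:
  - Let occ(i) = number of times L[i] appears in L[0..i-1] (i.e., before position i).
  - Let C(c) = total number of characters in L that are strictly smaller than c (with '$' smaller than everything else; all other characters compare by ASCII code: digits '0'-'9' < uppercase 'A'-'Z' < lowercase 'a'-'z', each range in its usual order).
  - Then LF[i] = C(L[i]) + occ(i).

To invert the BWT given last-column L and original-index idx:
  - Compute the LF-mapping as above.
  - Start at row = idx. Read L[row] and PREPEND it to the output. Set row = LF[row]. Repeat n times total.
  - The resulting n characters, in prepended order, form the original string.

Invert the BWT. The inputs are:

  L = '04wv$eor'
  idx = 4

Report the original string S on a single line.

Answer: overw40$

Derivation:
LF mapping: 1 2 7 6 0 3 4 5
Walk LF starting at row 4, prepending L[row]:
  step 1: row=4, L[4]='$', prepend. Next row=LF[4]=0
  step 2: row=0, L[0]='0', prepend. Next row=LF[0]=1
  step 3: row=1, L[1]='4', prepend. Next row=LF[1]=2
  step 4: row=2, L[2]='w', prepend. Next row=LF[2]=7
  step 5: row=7, L[7]='r', prepend. Next row=LF[7]=5
  step 6: row=5, L[5]='e', prepend. Next row=LF[5]=3
  step 7: row=3, L[3]='v', prepend. Next row=LF[3]=6
  step 8: row=6, L[6]='o', prepend. Next row=LF[6]=4
Reversed output: overw40$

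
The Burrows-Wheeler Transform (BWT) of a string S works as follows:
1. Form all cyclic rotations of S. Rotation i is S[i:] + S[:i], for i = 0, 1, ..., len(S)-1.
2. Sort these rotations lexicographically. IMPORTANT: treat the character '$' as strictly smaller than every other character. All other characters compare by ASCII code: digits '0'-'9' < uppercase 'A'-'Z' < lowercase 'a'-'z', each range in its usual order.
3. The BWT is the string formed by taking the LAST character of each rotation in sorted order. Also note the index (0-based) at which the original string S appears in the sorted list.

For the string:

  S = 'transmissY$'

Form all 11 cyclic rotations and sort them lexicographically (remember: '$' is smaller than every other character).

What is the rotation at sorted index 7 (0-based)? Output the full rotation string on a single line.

All 11 rotations (rotation i = S[i:]+S[:i]):
  rot[0] = transmissY$
  rot[1] = ransmissY$t
  rot[2] = ansmissY$tr
  rot[3] = nsmissY$tra
  rot[4] = smissY$tran
  rot[5] = missY$trans
  rot[6] = issY$transm
  rot[7] = ssY$transmi
  rot[8] = sY$transmis
  rot[9] = Y$transmiss
  rot[10] = $transmissY
Sorted (with $ < everything):
  sorted[0] = $transmissY
  sorted[1] = Y$transmiss
  sorted[2] = ansmissY$tr
  sorted[3] = issY$transm
  sorted[4] = missY$trans
  sorted[5] = nsmissY$tra
  sorted[6] = ransmissY$t
  sorted[7] = sY$transmis
  sorted[8] = smissY$tran
  sorted[9] = ssY$transmi
  sorted[10] = transmissY$
sorted[7] = sY$transmis

Answer: sY$transmis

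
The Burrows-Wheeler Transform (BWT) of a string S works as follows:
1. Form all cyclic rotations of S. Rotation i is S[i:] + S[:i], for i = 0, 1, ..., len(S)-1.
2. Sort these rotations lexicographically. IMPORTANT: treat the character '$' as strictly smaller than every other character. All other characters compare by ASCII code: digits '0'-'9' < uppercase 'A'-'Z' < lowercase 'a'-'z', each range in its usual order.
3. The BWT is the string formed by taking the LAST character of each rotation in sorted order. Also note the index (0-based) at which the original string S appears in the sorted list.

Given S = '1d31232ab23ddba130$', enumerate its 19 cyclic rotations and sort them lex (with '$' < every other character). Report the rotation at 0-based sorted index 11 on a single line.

Answer: 3ddba130$1d31232ab2

Derivation:
All 19 rotations (rotation i = S[i:]+S[:i]):
  rot[0] = 1d31232ab23ddba130$
  rot[1] = d31232ab23ddba130$1
  rot[2] = 31232ab23ddba130$1d
  rot[3] = 1232ab23ddba130$1d3
  rot[4] = 232ab23ddba130$1d31
  rot[5] = 32ab23ddba130$1d312
  rot[6] = 2ab23ddba130$1d3123
  rot[7] = ab23ddba130$1d31232
  rot[8] = b23ddba130$1d31232a
  rot[9] = 23ddba130$1d31232ab
  rot[10] = 3ddba130$1d31232ab2
  rot[11] = ddba130$1d31232ab23
  rot[12] = dba130$1d31232ab23d
  rot[13] = ba130$1d31232ab23dd
  rot[14] = a130$1d31232ab23ddb
  rot[15] = 130$1d31232ab23ddba
  rot[16] = 30$1d31232ab23ddba1
  rot[17] = 0$1d31232ab23ddba13
  rot[18] = $1d31232ab23ddba130
Sorted (with $ < everything):
  sorted[0] = $1d31232ab23ddba130
  sorted[1] = 0$1d31232ab23ddba13
  sorted[2] = 1232ab23ddba130$1d3
  sorted[3] = 130$1d31232ab23ddba
  sorted[4] = 1d31232ab23ddba130$
  sorted[5] = 232ab23ddba130$1d31
  sorted[6] = 23ddba130$1d31232ab
  sorted[7] = 2ab23ddba130$1d3123
  sorted[8] = 30$1d31232ab23ddba1
  sorted[9] = 31232ab23ddba130$1d
  sorted[10] = 32ab23ddba130$1d312
  sorted[11] = 3ddba130$1d31232ab2
  sorted[12] = a130$1d31232ab23ddb
  sorted[13] = ab23ddba130$1d31232
  sorted[14] = b23ddba130$1d31232a
  sorted[15] = ba130$1d31232ab23dd
  sorted[16] = d31232ab23ddba130$1
  sorted[17] = dba130$1d31232ab23d
  sorted[18] = ddba130$1d31232ab23
sorted[11] = 3ddba130$1d31232ab2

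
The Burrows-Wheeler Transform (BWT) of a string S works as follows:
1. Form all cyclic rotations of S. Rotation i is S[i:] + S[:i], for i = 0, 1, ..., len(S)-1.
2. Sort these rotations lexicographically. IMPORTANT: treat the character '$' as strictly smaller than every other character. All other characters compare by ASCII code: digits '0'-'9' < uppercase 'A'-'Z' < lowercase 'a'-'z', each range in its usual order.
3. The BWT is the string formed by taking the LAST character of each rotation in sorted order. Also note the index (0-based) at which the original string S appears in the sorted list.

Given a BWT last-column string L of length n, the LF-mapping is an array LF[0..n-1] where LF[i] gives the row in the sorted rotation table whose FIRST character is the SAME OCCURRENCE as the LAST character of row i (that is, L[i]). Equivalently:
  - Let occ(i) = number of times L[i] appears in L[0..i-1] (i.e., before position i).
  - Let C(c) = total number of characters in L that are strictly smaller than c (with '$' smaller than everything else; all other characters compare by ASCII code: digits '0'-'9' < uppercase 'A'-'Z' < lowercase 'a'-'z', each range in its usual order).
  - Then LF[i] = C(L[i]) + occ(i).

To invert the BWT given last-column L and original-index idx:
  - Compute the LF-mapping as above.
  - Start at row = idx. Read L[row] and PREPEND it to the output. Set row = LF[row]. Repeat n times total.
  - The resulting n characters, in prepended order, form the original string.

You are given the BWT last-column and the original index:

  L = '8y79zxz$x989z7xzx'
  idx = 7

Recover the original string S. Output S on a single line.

Answer: 9xzzy77z8xz9xx98$

Derivation:
LF mapping: 3 12 1 5 13 8 14 0 9 6 4 7 15 2 10 16 11
Walk LF starting at row 7, prepending L[row]:
  step 1: row=7, L[7]='$', prepend. Next row=LF[7]=0
  step 2: row=0, L[0]='8', prepend. Next row=LF[0]=3
  step 3: row=3, L[3]='9', prepend. Next row=LF[3]=5
  step 4: row=5, L[5]='x', prepend. Next row=LF[5]=8
  step 5: row=8, L[8]='x', prepend. Next row=LF[8]=9
  step 6: row=9, L[9]='9', prepend. Next row=LF[9]=6
  step 7: row=6, L[6]='z', prepend. Next row=LF[6]=14
  step 8: row=14, L[14]='x', prepend. Next row=LF[14]=10
  step 9: row=10, L[10]='8', prepend. Next row=LF[10]=4
  step 10: row=4, L[4]='z', prepend. Next row=LF[4]=13
  step 11: row=13, L[13]='7', prepend. Next row=LF[13]=2
  step 12: row=2, L[2]='7', prepend. Next row=LF[2]=1
  step 13: row=1, L[1]='y', prepend. Next row=LF[1]=12
  step 14: row=12, L[12]='z', prepend. Next row=LF[12]=15
  step 15: row=15, L[15]='z', prepend. Next row=LF[15]=16
  step 16: row=16, L[16]='x', prepend. Next row=LF[16]=11
  step 17: row=11, L[11]='9', prepend. Next row=LF[11]=7
Reversed output: 9xzzy77z8xz9xx98$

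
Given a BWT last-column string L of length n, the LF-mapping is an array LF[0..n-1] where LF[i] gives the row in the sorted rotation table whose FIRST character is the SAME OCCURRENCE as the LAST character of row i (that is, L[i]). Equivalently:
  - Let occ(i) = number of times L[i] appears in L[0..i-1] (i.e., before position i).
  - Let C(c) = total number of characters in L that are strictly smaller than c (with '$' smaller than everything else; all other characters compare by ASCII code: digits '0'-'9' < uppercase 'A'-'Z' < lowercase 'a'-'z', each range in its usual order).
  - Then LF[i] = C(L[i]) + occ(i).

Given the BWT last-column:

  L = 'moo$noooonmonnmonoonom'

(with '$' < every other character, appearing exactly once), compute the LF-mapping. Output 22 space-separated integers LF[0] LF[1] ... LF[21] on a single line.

Char counts: '$':1, 'm':4, 'n':6, 'o':11
C (first-col start): C('$')=0, C('m')=1, C('n')=5, C('o')=11
L[0]='m': occ=0, LF[0]=C('m')+0=1+0=1
L[1]='o': occ=0, LF[1]=C('o')+0=11+0=11
L[2]='o': occ=1, LF[2]=C('o')+1=11+1=12
L[3]='$': occ=0, LF[3]=C('$')+0=0+0=0
L[4]='n': occ=0, LF[4]=C('n')+0=5+0=5
L[5]='o': occ=2, LF[5]=C('o')+2=11+2=13
L[6]='o': occ=3, LF[6]=C('o')+3=11+3=14
L[7]='o': occ=4, LF[7]=C('o')+4=11+4=15
L[8]='o': occ=5, LF[8]=C('o')+5=11+5=16
L[9]='n': occ=1, LF[9]=C('n')+1=5+1=6
L[10]='m': occ=1, LF[10]=C('m')+1=1+1=2
L[11]='o': occ=6, LF[11]=C('o')+6=11+6=17
L[12]='n': occ=2, LF[12]=C('n')+2=5+2=7
L[13]='n': occ=3, LF[13]=C('n')+3=5+3=8
L[14]='m': occ=2, LF[14]=C('m')+2=1+2=3
L[15]='o': occ=7, LF[15]=C('o')+7=11+7=18
L[16]='n': occ=4, LF[16]=C('n')+4=5+4=9
L[17]='o': occ=8, LF[17]=C('o')+8=11+8=19
L[18]='o': occ=9, LF[18]=C('o')+9=11+9=20
L[19]='n': occ=5, LF[19]=C('n')+5=5+5=10
L[20]='o': occ=10, LF[20]=C('o')+10=11+10=21
L[21]='m': occ=3, LF[21]=C('m')+3=1+3=4

Answer: 1 11 12 0 5 13 14 15 16 6 2 17 7 8 3 18 9 19 20 10 21 4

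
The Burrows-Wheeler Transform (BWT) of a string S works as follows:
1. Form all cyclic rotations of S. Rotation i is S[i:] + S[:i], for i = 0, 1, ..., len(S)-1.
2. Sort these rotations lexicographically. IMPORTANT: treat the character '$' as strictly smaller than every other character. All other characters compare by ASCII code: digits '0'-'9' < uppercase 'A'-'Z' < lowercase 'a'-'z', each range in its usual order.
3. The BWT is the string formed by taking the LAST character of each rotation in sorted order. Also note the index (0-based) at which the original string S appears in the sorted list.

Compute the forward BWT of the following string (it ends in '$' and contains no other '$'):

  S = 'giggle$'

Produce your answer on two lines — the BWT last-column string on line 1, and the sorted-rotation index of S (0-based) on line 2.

All 7 rotations (rotation i = S[i:]+S[:i]):
  rot[0] = giggle$
  rot[1] = iggle$g
  rot[2] = ggle$gi
  rot[3] = gle$gig
  rot[4] = le$gigg
  rot[5] = e$giggl
  rot[6] = $giggle
Sorted (with $ < everything):
  sorted[0] = $giggle  (last char: 'e')
  sorted[1] = e$giggl  (last char: 'l')
  sorted[2] = ggle$gi  (last char: 'i')
  sorted[3] = giggle$  (last char: '$')
  sorted[4] = gle$gig  (last char: 'g')
  sorted[5] = iggle$g  (last char: 'g')
  sorted[6] = le$gigg  (last char: 'g')
Last column: eli$ggg
Original string S is at sorted index 3

Answer: eli$ggg
3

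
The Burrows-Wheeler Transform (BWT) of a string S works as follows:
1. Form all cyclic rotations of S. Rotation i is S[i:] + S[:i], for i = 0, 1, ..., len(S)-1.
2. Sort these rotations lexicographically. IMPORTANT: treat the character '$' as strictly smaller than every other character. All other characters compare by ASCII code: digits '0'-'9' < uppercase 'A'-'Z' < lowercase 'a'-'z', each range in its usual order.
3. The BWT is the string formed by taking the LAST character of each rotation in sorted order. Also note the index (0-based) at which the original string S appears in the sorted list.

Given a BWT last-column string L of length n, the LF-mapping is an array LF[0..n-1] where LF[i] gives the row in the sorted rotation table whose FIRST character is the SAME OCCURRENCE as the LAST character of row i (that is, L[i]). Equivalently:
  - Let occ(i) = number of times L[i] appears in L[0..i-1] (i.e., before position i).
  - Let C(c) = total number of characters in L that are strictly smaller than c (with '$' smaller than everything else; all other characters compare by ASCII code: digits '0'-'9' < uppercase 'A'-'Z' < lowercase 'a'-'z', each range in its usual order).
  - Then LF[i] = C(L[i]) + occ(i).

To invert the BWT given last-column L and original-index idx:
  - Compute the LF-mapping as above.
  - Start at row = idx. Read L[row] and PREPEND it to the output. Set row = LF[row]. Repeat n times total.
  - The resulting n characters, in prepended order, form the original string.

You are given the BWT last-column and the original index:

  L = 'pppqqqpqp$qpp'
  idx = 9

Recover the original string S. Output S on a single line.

LF mapping: 1 2 3 8 9 10 4 11 5 0 12 6 7
Walk LF starting at row 9, prepending L[row]:
  step 1: row=9, L[9]='$', prepend. Next row=LF[9]=0
  step 2: row=0, L[0]='p', prepend. Next row=LF[0]=1
  step 3: row=1, L[1]='p', prepend. Next row=LF[1]=2
  step 4: row=2, L[2]='p', prepend. Next row=LF[2]=3
  step 5: row=3, L[3]='q', prepend. Next row=LF[3]=8
  step 6: row=8, L[8]='p', prepend. Next row=LF[8]=5
  step 7: row=5, L[5]='q', prepend. Next row=LF[5]=10
  step 8: row=10, L[10]='q', prepend. Next row=LF[10]=12
  step 9: row=12, L[12]='p', prepend. Next row=LF[12]=7
  step 10: row=7, L[7]='q', prepend. Next row=LF[7]=11
  step 11: row=11, L[11]='p', prepend. Next row=LF[11]=6
  step 12: row=6, L[6]='p', prepend. Next row=LF[6]=4
  step 13: row=4, L[4]='q', prepend. Next row=LF[4]=9
Reversed output: qppqpqqpqppp$

Answer: qppqpqqpqppp$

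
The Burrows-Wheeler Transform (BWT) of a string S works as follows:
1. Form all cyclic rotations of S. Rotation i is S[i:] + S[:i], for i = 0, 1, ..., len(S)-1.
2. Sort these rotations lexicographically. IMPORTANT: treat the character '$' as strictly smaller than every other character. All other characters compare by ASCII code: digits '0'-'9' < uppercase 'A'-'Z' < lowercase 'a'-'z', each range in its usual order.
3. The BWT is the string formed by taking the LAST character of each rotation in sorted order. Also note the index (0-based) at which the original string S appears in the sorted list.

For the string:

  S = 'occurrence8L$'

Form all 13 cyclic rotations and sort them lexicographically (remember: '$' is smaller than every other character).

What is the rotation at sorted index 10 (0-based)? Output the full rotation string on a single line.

Answer: rence8L$occur

Derivation:
All 13 rotations (rotation i = S[i:]+S[:i]):
  rot[0] = occurrence8L$
  rot[1] = ccurrence8L$o
  rot[2] = currence8L$oc
  rot[3] = urrence8L$occ
  rot[4] = rrence8L$occu
  rot[5] = rence8L$occur
  rot[6] = ence8L$occurr
  rot[7] = nce8L$occurre
  rot[8] = ce8L$occurren
  rot[9] = e8L$occurrenc
  rot[10] = 8L$occurrence
  rot[11] = L$occurrence8
  rot[12] = $occurrence8L
Sorted (with $ < everything):
  sorted[0] = $occurrence8L
  sorted[1] = 8L$occurrence
  sorted[2] = L$occurrence8
  sorted[3] = ccurrence8L$o
  sorted[4] = ce8L$occurren
  sorted[5] = currence8L$oc
  sorted[6] = e8L$occurrenc
  sorted[7] = ence8L$occurr
  sorted[8] = nce8L$occurre
  sorted[9] = occurrence8L$
  sorted[10] = rence8L$occur
  sorted[11] = rrence8L$occu
  sorted[12] = urrence8L$occ
sorted[10] = rence8L$occur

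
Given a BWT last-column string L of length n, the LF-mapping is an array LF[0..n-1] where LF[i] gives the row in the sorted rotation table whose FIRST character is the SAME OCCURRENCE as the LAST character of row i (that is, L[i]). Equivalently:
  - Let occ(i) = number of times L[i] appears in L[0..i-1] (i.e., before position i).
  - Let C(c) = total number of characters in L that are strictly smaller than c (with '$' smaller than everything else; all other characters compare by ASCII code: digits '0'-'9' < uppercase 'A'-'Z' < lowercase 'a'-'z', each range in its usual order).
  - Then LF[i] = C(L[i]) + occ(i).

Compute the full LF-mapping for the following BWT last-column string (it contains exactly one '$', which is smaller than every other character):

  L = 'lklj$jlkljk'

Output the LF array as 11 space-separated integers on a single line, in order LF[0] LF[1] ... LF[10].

Char counts: '$':1, 'j':3, 'k':3, 'l':4
C (first-col start): C('$')=0, C('j')=1, C('k')=4, C('l')=7
L[0]='l': occ=0, LF[0]=C('l')+0=7+0=7
L[1]='k': occ=0, LF[1]=C('k')+0=4+0=4
L[2]='l': occ=1, LF[2]=C('l')+1=7+1=8
L[3]='j': occ=0, LF[3]=C('j')+0=1+0=1
L[4]='$': occ=0, LF[4]=C('$')+0=0+0=0
L[5]='j': occ=1, LF[5]=C('j')+1=1+1=2
L[6]='l': occ=2, LF[6]=C('l')+2=7+2=9
L[7]='k': occ=1, LF[7]=C('k')+1=4+1=5
L[8]='l': occ=3, LF[8]=C('l')+3=7+3=10
L[9]='j': occ=2, LF[9]=C('j')+2=1+2=3
L[10]='k': occ=2, LF[10]=C('k')+2=4+2=6

Answer: 7 4 8 1 0 2 9 5 10 3 6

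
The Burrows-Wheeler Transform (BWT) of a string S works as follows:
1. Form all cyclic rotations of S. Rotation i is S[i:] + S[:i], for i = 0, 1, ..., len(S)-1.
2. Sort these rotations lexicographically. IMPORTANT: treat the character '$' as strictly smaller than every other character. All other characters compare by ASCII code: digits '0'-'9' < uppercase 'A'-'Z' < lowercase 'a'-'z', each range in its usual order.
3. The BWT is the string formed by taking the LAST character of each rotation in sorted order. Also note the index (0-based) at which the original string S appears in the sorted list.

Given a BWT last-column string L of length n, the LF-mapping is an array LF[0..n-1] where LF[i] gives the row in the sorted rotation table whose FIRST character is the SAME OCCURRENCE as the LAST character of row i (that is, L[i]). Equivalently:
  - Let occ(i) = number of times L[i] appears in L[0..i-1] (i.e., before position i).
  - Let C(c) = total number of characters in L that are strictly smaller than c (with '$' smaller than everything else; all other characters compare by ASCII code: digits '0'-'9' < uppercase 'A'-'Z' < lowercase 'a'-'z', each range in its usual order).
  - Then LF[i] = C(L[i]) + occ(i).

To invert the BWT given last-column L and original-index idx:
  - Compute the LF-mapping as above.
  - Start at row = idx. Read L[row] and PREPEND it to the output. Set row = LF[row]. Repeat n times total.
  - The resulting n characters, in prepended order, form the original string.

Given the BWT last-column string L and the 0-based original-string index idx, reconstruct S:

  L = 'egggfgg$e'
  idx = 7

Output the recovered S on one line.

Answer: ggeggfge$

Derivation:
LF mapping: 1 4 5 6 3 7 8 0 2
Walk LF starting at row 7, prepending L[row]:
  step 1: row=7, L[7]='$', prepend. Next row=LF[7]=0
  step 2: row=0, L[0]='e', prepend. Next row=LF[0]=1
  step 3: row=1, L[1]='g', prepend. Next row=LF[1]=4
  step 4: row=4, L[4]='f', prepend. Next row=LF[4]=3
  step 5: row=3, L[3]='g', prepend. Next row=LF[3]=6
  step 6: row=6, L[6]='g', prepend. Next row=LF[6]=8
  step 7: row=8, L[8]='e', prepend. Next row=LF[8]=2
  step 8: row=2, L[2]='g', prepend. Next row=LF[2]=5
  step 9: row=5, L[5]='g', prepend. Next row=LF[5]=7
Reversed output: ggeggfge$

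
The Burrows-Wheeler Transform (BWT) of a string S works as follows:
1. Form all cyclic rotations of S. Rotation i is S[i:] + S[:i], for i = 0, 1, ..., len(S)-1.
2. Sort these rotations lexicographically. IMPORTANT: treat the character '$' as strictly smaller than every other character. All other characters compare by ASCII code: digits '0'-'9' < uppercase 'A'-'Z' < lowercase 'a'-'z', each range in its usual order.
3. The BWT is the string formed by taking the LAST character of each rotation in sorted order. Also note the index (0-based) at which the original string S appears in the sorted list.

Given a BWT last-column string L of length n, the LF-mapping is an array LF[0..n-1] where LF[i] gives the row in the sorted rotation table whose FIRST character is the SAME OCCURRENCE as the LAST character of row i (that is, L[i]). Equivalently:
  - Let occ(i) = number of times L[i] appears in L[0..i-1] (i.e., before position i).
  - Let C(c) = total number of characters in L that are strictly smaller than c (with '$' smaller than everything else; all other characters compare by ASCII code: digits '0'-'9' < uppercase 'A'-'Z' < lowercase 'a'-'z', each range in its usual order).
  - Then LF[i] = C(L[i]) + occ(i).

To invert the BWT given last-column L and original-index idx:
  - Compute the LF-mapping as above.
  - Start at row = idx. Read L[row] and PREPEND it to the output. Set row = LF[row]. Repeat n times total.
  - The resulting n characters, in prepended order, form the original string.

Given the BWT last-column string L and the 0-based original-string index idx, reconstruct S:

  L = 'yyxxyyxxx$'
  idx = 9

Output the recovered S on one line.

Answer: yxyxyxxxy$

Derivation:
LF mapping: 6 7 1 2 8 9 3 4 5 0
Walk LF starting at row 9, prepending L[row]:
  step 1: row=9, L[9]='$', prepend. Next row=LF[9]=0
  step 2: row=0, L[0]='y', prepend. Next row=LF[0]=6
  step 3: row=6, L[6]='x', prepend. Next row=LF[6]=3
  step 4: row=3, L[3]='x', prepend. Next row=LF[3]=2
  step 5: row=2, L[2]='x', prepend. Next row=LF[2]=1
  step 6: row=1, L[1]='y', prepend. Next row=LF[1]=7
  step 7: row=7, L[7]='x', prepend. Next row=LF[7]=4
  step 8: row=4, L[4]='y', prepend. Next row=LF[4]=8
  step 9: row=8, L[8]='x', prepend. Next row=LF[8]=5
  step 10: row=5, L[5]='y', prepend. Next row=LF[5]=9
Reversed output: yxyxyxxxy$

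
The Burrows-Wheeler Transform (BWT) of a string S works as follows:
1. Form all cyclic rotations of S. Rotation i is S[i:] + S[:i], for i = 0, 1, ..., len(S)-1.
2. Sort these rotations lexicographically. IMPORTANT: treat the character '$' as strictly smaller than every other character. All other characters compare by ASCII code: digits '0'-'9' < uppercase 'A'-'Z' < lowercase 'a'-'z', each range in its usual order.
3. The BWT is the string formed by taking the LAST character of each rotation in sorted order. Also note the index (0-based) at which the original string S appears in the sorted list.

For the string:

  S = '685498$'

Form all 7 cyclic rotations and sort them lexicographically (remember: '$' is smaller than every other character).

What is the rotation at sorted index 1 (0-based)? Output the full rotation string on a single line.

Answer: 498$685

Derivation:
All 7 rotations (rotation i = S[i:]+S[:i]):
  rot[0] = 685498$
  rot[1] = 85498$6
  rot[2] = 5498$68
  rot[3] = 498$685
  rot[4] = 98$6854
  rot[5] = 8$68549
  rot[6] = $685498
Sorted (with $ < everything):
  sorted[0] = $685498
  sorted[1] = 498$685
  sorted[2] = 5498$68
  sorted[3] = 685498$
  sorted[4] = 8$68549
  sorted[5] = 85498$6
  sorted[6] = 98$6854
sorted[1] = 498$685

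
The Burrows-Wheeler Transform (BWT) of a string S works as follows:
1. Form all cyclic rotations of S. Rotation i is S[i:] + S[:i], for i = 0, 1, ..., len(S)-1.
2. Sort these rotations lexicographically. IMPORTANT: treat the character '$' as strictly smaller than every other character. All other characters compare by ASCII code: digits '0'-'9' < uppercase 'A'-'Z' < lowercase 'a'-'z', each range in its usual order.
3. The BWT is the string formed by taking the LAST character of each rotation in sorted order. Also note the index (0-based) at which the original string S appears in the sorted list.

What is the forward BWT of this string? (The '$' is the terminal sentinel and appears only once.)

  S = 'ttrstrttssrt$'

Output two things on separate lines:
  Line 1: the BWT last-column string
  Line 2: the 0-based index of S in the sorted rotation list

All 13 rotations (rotation i = S[i:]+S[:i]):
  rot[0] = ttrstrttssrt$
  rot[1] = trstrttssrt$t
  rot[2] = rstrttssrt$tt
  rot[3] = strttssrt$ttr
  rot[4] = trttssrt$ttrs
  rot[5] = rttssrt$ttrst
  rot[6] = ttssrt$ttrstr
  rot[7] = tssrt$ttrstrt
  rot[8] = ssrt$ttrstrtt
  rot[9] = srt$ttrstrtts
  rot[10] = rt$ttrstrttss
  rot[11] = t$ttrstrttssr
  rot[12] = $ttrstrttssrt
Sorted (with $ < everything):
  sorted[0] = $ttrstrttssrt  (last char: 't')
  sorted[1] = rstrttssrt$tt  (last char: 't')
  sorted[2] = rt$ttrstrttss  (last char: 's')
  sorted[3] = rttssrt$ttrst  (last char: 't')
  sorted[4] = srt$ttrstrtts  (last char: 's')
  sorted[5] = ssrt$ttrstrtt  (last char: 't')
  sorted[6] = strttssrt$ttr  (last char: 'r')
  sorted[7] = t$ttrstrttssr  (last char: 'r')
  sorted[8] = trstrttssrt$t  (last char: 't')
  sorted[9] = trttssrt$ttrs  (last char: 's')
  sorted[10] = tssrt$ttrstrt  (last char: 't')
  sorted[11] = ttrstrttssrt$  (last char: '$')
  sorted[12] = ttssrt$ttrstr  (last char: 'r')
Last column: ttststrrtst$r
Original string S is at sorted index 11

Answer: ttststrrtst$r
11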